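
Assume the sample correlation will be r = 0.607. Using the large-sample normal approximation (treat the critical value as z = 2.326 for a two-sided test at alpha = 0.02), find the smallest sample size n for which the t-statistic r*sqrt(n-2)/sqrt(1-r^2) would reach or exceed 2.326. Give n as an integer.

Need r·√(n−2)/√(1−r²) ≥ 2.326
√(n−2) ≥ 2.326·√(1−0.368449) / 0.607 = 2.326·0.794702 / 0.607 = 3.0453
n−2 ≥ 9.2739  ⇒  n ≥ 11.2739
Smallest integer n = 12

12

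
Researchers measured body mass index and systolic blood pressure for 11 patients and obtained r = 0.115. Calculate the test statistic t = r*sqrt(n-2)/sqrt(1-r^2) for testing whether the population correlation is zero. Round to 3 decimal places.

1 − r² = 1 − 0.013225 = 0.986775;  √(1−r²) = 0.993365
√(n−2) = √9 = 3.000000
t = r·√(n−2)/√(1−r²) = 0.115 · 3.000000 / 0.993365 = 0.347

0.347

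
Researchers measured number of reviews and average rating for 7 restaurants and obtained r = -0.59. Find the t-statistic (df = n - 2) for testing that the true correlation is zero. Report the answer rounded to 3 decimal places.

-1.634

1 − r² = 1 − 0.3481 = 0.6519;  √(1−r²) = 0.807403
√(n−2) = √5 = 2.236068
t = r·√(n−2)/√(1−r²) = -0.59 · 2.236068 / 0.807403 = -1.634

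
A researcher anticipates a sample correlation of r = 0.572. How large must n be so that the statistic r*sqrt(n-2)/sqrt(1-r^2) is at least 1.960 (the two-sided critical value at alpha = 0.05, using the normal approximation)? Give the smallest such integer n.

Need r·√(n−2)/√(1−r²) ≥ 1.960
√(n−2) ≥ 1.960·√(1−0.327184) / 0.572 = 1.960·0.820254 / 0.572 = 2.8107
n−2 ≥ 7.9000  ⇒  n ≥ 9.9000
Smallest integer n = 10

10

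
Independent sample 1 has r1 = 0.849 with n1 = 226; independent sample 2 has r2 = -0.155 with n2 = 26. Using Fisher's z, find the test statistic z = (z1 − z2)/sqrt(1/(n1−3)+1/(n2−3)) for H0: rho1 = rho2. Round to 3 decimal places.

Fisher z-transforms: z1 = atanh(0.849) = 1.252560, z2 = atanh(-0.155) = -0.156259; difference d = 1.408819
Var(d) = 1/223 + 1/23 = 0.0044843 + 0.0434783 = 0.0479626
z = d/√Var(d) = 1.408819 / √0.0479626 = 1.408819 / 0.219004 = 6.433

6.433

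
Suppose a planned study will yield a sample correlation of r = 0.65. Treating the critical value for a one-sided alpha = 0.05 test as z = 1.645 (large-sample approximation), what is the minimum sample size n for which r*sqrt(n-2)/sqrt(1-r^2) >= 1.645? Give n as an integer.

Need r·√(n−2)/√(1−r²) ≥ 1.645
√(n−2) ≥ 1.645·√(1−0.4225) / 0.65 = 1.645·0.759934 / 0.65 = 1.9232
n−2 ≥ 3.6987  ⇒  n ≥ 5.6987
Smallest integer n = 6

6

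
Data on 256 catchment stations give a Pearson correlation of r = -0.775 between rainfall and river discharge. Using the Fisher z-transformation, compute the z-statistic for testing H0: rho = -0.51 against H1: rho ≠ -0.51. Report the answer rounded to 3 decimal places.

-7.476

Fisher z: atanh(-0.775) = -1.032728, atanh(-0.51) = -0.562730
z = (z_r − z_0)·√(n−3) = (-1.032728 − (-0.562730))·√253 = -0.469998 · 15.905974 = -7.476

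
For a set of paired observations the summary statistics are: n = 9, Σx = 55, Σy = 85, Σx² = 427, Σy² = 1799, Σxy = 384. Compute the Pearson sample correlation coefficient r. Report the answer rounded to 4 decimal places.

-0.4501

S_xy = nΣxy − ΣxΣy = 9·384 − 55·85 = 3456 − 4675 = -1219
S_xx = nΣx² − (Σx)² = 9·427 − 55² = 3843 − 3025 = 818
S_yy = nΣy² − (Σy)² = 9·1799 − 85² = 16191 − 7225 = 8966
r = S_xy / √(S_xx·S_yy) = -1219 / √(818·8966) = -1219 / √7334188 = -1219 / 2708.1706 = -0.4501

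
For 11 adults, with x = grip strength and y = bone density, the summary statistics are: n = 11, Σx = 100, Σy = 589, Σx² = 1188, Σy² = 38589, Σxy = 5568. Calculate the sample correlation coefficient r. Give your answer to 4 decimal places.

0.1522

S_xy = nΣxy − ΣxΣy = 11·5568 − 100·589 = 61248 − 58900 = 2348
S_xx = nΣx² − (Σx)² = 11·1188 − 100² = 13068 − 10000 = 3068
S_yy = nΣy² − (Σy)² = 11·38589 − 589² = 424479 − 346921 = 77558
r = S_xy / √(S_xx·S_yy) = 2348 / √(3068·77558) = 2348 / √237947944 = 2348 / 15425.5614 = 0.1522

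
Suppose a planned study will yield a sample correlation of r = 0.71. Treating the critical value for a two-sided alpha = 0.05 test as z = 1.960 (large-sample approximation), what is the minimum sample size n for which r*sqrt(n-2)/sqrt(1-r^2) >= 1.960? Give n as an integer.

r√(n−2)/√(1−r²) ≥ 1.960  ⇔  n−2 ≥ (1.960)²·(1−r²)/r²
(1−r²)/r² = (1−0.5041)/0.5041 = 0.9837
n ≥ 2 + 3.8416·0.9837 = 2 + 3.7790 = 5.7790
⌈5.7790⌉ = 6

6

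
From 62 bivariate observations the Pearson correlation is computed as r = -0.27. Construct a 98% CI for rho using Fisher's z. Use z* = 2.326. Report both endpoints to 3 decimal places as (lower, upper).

(-0.522, 0.026)

Fisher z: z_r = atanh(r) = ½·ln((1+(-0.27))/(1−(-0.27))) = -0.276864
SE(z) = 1/√(n−3) = 1/√59 = 0.130189
98% ⇒ z* = 2.326; margin = 2.326·0.130189 = 0.302820
CI on z-scale: (-0.579684, 0.025956)
Back-transform: tanh(-0.579684) = -0.522436, tanh(0.025956) = 0.025950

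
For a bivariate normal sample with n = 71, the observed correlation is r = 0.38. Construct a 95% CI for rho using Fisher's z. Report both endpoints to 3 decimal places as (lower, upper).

(0.161, 0.563)

z_r = atanh(0.38) = 0.400060;  SE = 1/√(n−3) = 1/√68 = 0.121268
z-limits: 0.400060 ± 1.960·0.121268 = 0.400060 ± 0.237685 = [0.162375, 0.637745]
ρ-limits: (tanh 0.162375, tanh 0.637745) = (0.161, 0.563)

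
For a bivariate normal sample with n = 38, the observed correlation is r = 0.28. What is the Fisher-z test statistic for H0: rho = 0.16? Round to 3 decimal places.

0.747

Fisher z: atanh(0.28) = 0.287682, atanh(0.16) = 0.161387
z = (z_r − z_0)·√(n−3) = (0.287682 − 0.161387)·√35 = 0.126295 · 5.916080 = 0.747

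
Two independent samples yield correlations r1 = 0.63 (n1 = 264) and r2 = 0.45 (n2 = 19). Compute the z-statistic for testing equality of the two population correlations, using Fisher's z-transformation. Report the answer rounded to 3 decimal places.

z1 = atanh(0.63) = 0.741416,  z2 = atanh(0.45) = 0.484700
SE = √(1/(n1−3) + 1/(n2−3)) = √(1/261 + 1/16) = √(0.0038314 + 0.0625000) = √0.0663314 = 0.257549
z = (z1 − z2)/SE = (0.741416 − 0.484700) / 0.257549 = 0.256716 / 0.257549 = 0.997

0.997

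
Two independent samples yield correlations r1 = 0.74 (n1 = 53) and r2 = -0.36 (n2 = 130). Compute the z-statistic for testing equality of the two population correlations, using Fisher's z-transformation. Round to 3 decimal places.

7.950

z1 = atanh(0.74) = 0.950479,  z2 = atanh(-0.36) = -0.376886
SE = √(1/(n1−3) + 1/(n2−3)) = √(1/50 + 1/127) = √(0.0200000 + 0.0078740) = √0.0278740 = 0.166955
z = (z1 − z2)/SE = (0.950479 − (-0.376886)) / 0.166955 = 1.327365 / 0.166955 = 7.950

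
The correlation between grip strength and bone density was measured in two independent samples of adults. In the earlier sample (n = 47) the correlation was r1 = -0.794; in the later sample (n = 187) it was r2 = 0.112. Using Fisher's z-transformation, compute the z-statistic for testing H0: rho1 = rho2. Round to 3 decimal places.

z1 = atanh(-0.794) = -1.082163,  z2 = atanh(0.112) = 0.112472
SE = √(1/(n1−3) + 1/(n2−3)) = √(1/44 + 1/184) = √(0.0227273 + 0.0054348) = √0.0281621 = 0.167816
z = (z1 − z2)/SE = (-1.082163 − 0.112472) / 0.167816 = -1.194635 / 0.167816 = -7.119

-7.119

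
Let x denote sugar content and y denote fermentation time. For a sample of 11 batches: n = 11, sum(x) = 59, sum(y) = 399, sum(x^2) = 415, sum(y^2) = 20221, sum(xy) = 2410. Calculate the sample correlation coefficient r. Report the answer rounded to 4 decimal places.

Numerator: nΣxy − (Σx)(Σy) = 11·2410 − (59)(399) = 2969
Denominator: √[(nΣx²−(Σx)²)(nΣy²−(Σy)²)]
  nΣx²−(Σx)² = 11·415 − 3481 = 1084;  nΣy²−(Σy)² = 11·20221 − 159201 = 63230
  √(1084·63230) = √68541320 = 8278.9685
r = 2969 / 8278.9685 = 0.3586

0.3586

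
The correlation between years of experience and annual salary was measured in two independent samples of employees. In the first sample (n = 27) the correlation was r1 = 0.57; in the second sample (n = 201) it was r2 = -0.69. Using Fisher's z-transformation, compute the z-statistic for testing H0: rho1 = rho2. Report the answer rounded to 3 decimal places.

Fisher z-transforms: z1 = atanh(0.57) = 0.647523, z2 = atanh(-0.69) = -0.847956; difference d = 1.495479
Var(d) = 1/24 + 1/198 = 0.0416667 + 0.0050505 = 0.0467172
z = d/√Var(d) = 1.495479 / √0.0467172 = 1.495479 / 0.216142 = 6.919

6.919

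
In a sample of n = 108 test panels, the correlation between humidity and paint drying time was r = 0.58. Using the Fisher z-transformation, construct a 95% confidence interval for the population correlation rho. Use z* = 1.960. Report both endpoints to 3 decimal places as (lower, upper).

Fisher z: z_r = atanh(r) = ½·ln((1+0.58)/(1−0.58)) = 0.662463
SE(z) = 1/√(n−3) = 1/√105 = 0.097590
95% ⇒ z* = 1.960; margin = 1.960·0.097590 = 0.191276
CI on z-scale: (0.471187, 0.853739)
Back-transform: tanh(0.471187) = 0.439158, tanh(0.853739) = 0.693018

(0.439, 0.693)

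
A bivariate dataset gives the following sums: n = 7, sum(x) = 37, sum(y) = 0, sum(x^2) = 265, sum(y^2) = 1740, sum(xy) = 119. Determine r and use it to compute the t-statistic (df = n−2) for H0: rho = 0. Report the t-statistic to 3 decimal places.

S_xy = nΣxy − ΣxΣy = 7·119 − 37·0 = 833 − 0 = 833
S_xx = nΣx² − (Σx)² = 7·265 − 37² = 1855 − 1369 = 486
S_yy = nΣy² − (Σy)² = 7·1740 − 0² = 12180 − 0 = 12180
r = S_xy / √(S_xx·S_yy) = 833 / √(486·12180) = 833 / √5919480 = 833 / 2432.9982 = 0.3424
t = r·√(n−2)/√(1−r²) = 0.3424·√5 / √(1−0.117238) = 0.765630 / 0.939554 = 0.815

0.815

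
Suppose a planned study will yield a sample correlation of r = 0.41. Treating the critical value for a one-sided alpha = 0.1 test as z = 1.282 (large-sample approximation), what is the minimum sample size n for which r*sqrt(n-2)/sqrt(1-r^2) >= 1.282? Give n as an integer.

11

Need r·√(n−2)/√(1−r²) ≥ 1.282
√(n−2) ≥ 1.282·√(1−0.1681) / 0.41 = 1.282·0.912086 / 0.41 = 2.8519
n−2 ≥ 8.1333  ⇒  n ≥ 10.1333
Smallest integer n = 11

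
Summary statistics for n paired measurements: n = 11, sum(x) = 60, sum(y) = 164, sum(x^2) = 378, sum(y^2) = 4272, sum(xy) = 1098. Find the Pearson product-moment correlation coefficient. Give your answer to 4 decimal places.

0.6683

Numerator: nΣxy − (Σx)(Σy) = 11·1098 − (60)(164) = 2238
Denominator: √[(nΣx²−(Σx)²)(nΣy²−(Σy)²)]
  nΣx²−(Σx)² = 11·378 − 3600 = 558;  nΣy²−(Σy)² = 11·4272 − 26896 = 20096
  √(558·20096) = √11213568 = 3348.6666
r = 2238 / 3348.6666 = 0.6683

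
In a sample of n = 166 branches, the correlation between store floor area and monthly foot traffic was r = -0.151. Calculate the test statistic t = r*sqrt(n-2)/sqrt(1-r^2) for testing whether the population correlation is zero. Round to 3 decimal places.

-1.956

1 − r² = 1 − 0.022801 = 0.977199;  √(1−r²) = 0.988534
√(n−2) = √164 = 12.806248
t = r·√(n−2)/√(1−r²) = -0.151 · 12.806248 / 0.988534 = -1.956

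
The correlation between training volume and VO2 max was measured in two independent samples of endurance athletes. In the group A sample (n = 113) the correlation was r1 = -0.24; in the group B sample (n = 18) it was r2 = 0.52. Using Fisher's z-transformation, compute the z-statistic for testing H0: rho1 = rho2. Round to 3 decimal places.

-2.983

z1 = atanh(-0.24) = -0.244774,  z2 = atanh(0.52) = 0.576340
SE = √(1/(n1−3) + 1/(n2−3)) = √(1/110 + 1/15) = √(0.0090909 + 0.0666667) = √0.0757576 = 0.275241
z = (z1 − z2)/SE = (-0.244774 − 0.576340) / 0.275241 = -0.821114 / 0.275241 = -2.983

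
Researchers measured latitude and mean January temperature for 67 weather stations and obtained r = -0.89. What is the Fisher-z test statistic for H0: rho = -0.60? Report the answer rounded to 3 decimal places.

z_r = atanh(-0.89) = -1.421926,  z_0 = atanh(-0.60) = -0.693147
SE = 1/√(n−3) = 1/√64 = 0.125000
z = (z_r − z_0)/SE = (-1.421926 − (-0.693147)) / 0.125000 = -0.728779 / 0.125000 = -5.830

-5.830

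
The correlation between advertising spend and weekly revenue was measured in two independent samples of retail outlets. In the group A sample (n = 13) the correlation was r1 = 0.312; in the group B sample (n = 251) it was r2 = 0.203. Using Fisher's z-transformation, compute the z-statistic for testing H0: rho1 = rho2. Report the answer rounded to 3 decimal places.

0.362

Fisher z-transforms: z1 = atanh(0.312) = 0.322760, z2 = atanh(0.203) = 0.205860; difference d = 0.116900
Var(d) = 1/10 + 1/248 = 0.1000000 + 0.0040323 = 0.1040323
z = d/√Var(d) = 0.116900 / √0.1040323 = 0.116900 / 0.322540 = 0.362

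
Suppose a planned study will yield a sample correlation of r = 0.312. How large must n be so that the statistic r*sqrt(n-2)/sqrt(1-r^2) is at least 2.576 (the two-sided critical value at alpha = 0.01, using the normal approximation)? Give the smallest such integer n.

64

r√(n−2)/√(1−r²) ≥ 2.576  ⇔  n−2 ≥ (2.576)²·(1−r²)/r²
(1−r²)/r² = (1−0.097344)/0.097344 = 9.2728
n ≥ 2 + 6.635776·9.2728 = 2 + 61.5322 = 63.5322
⌈63.5322⌉ = 64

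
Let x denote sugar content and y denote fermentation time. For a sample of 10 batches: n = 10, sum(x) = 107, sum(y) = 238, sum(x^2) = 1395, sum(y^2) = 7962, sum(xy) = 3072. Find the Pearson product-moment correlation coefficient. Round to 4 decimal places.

0.6931

S_xy = nΣxy − ΣxΣy = 10·3072 − 107·238 = 30720 − 25466 = 5254
S_xx = nΣx² − (Σx)² = 10·1395 − 107² = 13950 − 11449 = 2501
S_yy = nΣy² − (Σy)² = 10·7962 − 238² = 79620 − 56644 = 22976
r = S_xy / √(S_xx·S_yy) = 5254 / √(2501·22976) = 5254 / √57462976 = 5254 / 7580.4338 = 0.6931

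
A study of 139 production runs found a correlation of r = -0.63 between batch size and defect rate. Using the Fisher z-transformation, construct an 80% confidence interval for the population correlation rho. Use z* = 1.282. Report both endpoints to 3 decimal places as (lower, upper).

z_r = atanh(-0.63) = -0.741416;  SE = 1/√(n−3) = 1/√136 = 0.085749
z-limits: -0.741416 ± 1.282·0.085749 = -0.741416 ± 0.109930 = [-0.851346, -0.631486]
ρ-limits: (tanh -0.851346, tanh -0.631486) = (-0.692, -0.559)

(-0.692, -0.559)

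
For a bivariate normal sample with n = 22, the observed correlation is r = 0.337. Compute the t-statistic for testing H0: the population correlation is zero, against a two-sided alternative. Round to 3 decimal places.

1.601

t = r·√(n−2) / √(1−r²) with r = 0.337, n = 22
  = 0.337·√20 / √(1 − 0.113569)
  = 0.337·4.472136 / 0.941505
  = 1.507110 / 0.941505 = 1.601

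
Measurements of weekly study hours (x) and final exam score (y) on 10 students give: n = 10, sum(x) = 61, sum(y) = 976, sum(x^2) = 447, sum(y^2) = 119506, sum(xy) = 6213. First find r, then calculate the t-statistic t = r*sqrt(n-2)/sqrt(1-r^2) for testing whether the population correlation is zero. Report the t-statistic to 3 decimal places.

S_xy = nΣxy − ΣxΣy = 10·6213 − 61·976 = 62130 − 59536 = 2594
S_xx = nΣx² − (Σx)² = 10·447 − 61² = 4470 − 3721 = 749
S_yy = nΣy² − (Σy)² = 10·119506 − 976² = 1195060 − 952576 = 242484
r = S_xy / √(S_xx·S_yy) = 2594 / √(749·242484) = 2594 / √181620516 = 2594 / 13476.6656 = 0.1925
t = r·√(n−2)/√(1−r²) = 0.1925·√8 / √(1−0.037056) = 0.544472 / 0.981297 = 0.555

0.555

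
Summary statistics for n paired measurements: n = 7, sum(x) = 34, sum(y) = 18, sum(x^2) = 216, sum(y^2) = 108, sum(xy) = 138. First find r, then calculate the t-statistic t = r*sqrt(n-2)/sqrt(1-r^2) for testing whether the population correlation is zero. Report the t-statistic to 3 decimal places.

4.691

Numerator: nΣxy − (Σx)(Σy) = 7·138 − (34)(18) = 354
Denominator: √[(nΣx²−(Σx)²)(nΣy²−(Σy)²)]
  nΣx²−(Σx)² = 7·216 − 1156 = 356;  nΣy²−(Σy)² = 7·108 − 324 = 432
  √(356·432) = √153792 = 392.1632
r = 354 / 392.1632 = 0.9027
t = r·√(n−2)/√(1−r²) = 0.9027·√5 / √(1−0.814867) = 2.018499 / 0.430271 = 4.691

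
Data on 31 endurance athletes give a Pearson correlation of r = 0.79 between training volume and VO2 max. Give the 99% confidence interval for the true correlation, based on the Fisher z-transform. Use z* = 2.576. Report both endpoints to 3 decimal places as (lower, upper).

(0.526, 0.915)

Fisher z: z_r = atanh(r) = ½·ln((1+0.79)/(1−0.79)) = 1.071432
SE(z) = 1/√(n−3) = 1/√28 = 0.188982
99% ⇒ z* = 2.576; margin = 2.576·0.188982 = 0.486818
CI on z-scale: (0.584614, 1.558250)
Back-transform: tanh(0.584614) = 0.526011, tanh(1.558250) = 0.915136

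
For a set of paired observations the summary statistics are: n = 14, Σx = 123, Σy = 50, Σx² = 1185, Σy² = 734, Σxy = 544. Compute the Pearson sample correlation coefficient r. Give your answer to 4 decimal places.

0.4349

S_xy = nΣxy − ΣxΣy = 14·544 − 123·50 = 7616 − 6150 = 1466
S_xx = nΣx² − (Σx)² = 14·1185 − 123² = 16590 − 15129 = 1461
S_yy = nΣy² − (Σy)² = 14·734 − 50² = 10276 − 2500 = 7776
r = S_xy / √(S_xx·S_yy) = 1466 / √(1461·7776) = 1466 / √11360736 = 1466 / 3370.5691 = 0.4349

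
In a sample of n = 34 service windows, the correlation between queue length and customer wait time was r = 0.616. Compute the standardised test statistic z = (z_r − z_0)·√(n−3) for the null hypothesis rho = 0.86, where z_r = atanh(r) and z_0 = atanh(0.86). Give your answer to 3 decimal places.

-3.200

z_r = atanh(0.616) = 0.718533,  z_0 = atanh(0.86) = 1.293345
SE = 1/√(n−3) = 1/√31 = 0.179605
z = (z_r − z_0)/SE = (0.718533 − 1.293345) / 0.179605 = -0.574812 / 0.179605 = -3.200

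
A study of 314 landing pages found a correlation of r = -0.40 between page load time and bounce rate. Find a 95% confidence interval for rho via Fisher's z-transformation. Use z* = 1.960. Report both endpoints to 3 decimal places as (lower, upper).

Fisher z: z_r = atanh(r) = ½·ln((1+(-0.40))/(1−(-0.40))) = -0.423649
SE(z) = 1/√(n−3) = 1/√311 = 0.056705
95% ⇒ z* = 1.960; margin = 1.960·0.056705 = 0.111142
CI on z-scale: (-0.534791, -0.312507)
Back-transform: tanh(-0.534791) = -0.489035, tanh(-0.312507) = -0.302716

(-0.489, -0.303)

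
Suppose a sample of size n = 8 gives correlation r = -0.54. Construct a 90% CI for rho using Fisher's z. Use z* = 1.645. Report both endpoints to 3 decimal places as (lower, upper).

(-0.872, 0.131)

z_r = atanh(-0.54) = -0.604156;  SE = 1/√(n−3) = 1/√5 = 0.447214
z-limits: -0.604156 ± 1.645·0.447214 = -0.604156 ± 0.735667 = [-1.339823, 0.131511]
ρ-limits: (tanh -1.339823, tanh 0.131511) = (-0.872, 0.131)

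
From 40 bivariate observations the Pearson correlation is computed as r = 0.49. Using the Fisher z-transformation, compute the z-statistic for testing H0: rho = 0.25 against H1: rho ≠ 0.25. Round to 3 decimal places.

1.707

Fisher z: atanh(0.49) = 0.536060, atanh(0.25) = 0.255413
z = (z_r − z_0)·√(n−3) = (0.536060 − 0.255413)·√37 = 0.280647 · 6.082763 = 1.707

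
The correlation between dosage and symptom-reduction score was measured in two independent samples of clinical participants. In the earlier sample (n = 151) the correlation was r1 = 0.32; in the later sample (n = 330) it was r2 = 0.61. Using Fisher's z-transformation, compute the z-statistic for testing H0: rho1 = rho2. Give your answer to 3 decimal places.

z1 = atanh(0.32) = 0.331647,  z2 = atanh(0.61) = 0.708921
SE = √(1/(n1−3) + 1/(n2−3)) = √(1/148 + 1/327) = √(0.0067568 + 0.0030581) = √0.0098149 = 0.099070
z = (z1 − z2)/SE = (0.331647 − 0.708921) / 0.099070 = -0.377274 / 0.099070 = -3.808

-3.808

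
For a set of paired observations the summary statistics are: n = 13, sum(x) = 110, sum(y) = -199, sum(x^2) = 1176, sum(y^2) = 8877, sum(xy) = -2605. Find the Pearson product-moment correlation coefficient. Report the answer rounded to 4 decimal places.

-0.7703

S_xy = nΣxy − ΣxΣy = 13·(-2605) − 110·(-199) = -33865 − (-21890) = -11975
S_xx = nΣx² − (Σx)² = 13·1176 − 110² = 15288 − 12100 = 3188
S_yy = nΣy² − (Σy)² = 13·8877 − (-199)² = 115401 − 39601 = 75800
r = S_xy / √(S_xx·S_yy) = -11975 / √(3188·75800) = -11975 / √241650400 = -11975 / 15545.1086 = -0.7703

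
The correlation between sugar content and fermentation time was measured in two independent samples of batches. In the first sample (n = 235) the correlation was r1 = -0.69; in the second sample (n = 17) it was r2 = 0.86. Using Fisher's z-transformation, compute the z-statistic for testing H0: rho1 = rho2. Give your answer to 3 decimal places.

-7.781

Fisher z-transforms: z1 = atanh(-0.69) = -0.847956, z2 = atanh(0.86) = 1.293345; difference d = -2.141301
Var(d) = 1/232 + 1/14 = 0.0043103 + 0.0714286 = 0.0757389
z = d/√Var(d) = -2.141301 / √0.0757389 = -2.141301 / 0.275207 = -7.781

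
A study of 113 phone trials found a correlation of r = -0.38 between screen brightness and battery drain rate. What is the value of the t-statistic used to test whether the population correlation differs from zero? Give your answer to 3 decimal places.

-4.328

1 − r² = 1 − 0.1444 = 0.8556;  √(1−r²) = 0.924986
√(n−2) = √111 = 10.535654
t = r·√(n−2)/√(1−r²) = -0.38 · 10.535654 / 0.924986 = -4.328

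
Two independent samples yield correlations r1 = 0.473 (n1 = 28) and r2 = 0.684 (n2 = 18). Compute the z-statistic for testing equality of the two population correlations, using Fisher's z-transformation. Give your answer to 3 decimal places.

z1 = atanh(0.473) = 0.513928,  z2 = atanh(0.684) = 0.836592
SE = √(1/(n1−3) + 1/(n2−3)) = √(1/25 + 1/15) = √(0.0400000 + 0.0666667) = √0.1066667 = 0.326599
z = (z1 − z2)/SE = (0.513928 − 0.836592) / 0.326599 = -0.322664 / 0.326599 = -0.988

-0.988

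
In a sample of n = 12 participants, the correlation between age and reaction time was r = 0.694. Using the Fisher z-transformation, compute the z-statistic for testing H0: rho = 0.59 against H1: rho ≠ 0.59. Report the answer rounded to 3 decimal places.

0.534

z_r = atanh(0.694) = 0.855631,  z_0 = atanh(0.59) = 0.677666
SE = 1/√(n−3) = 1/√9 = 0.333333
z = (z_r − z_0)/SE = (0.855631 − 0.677666) / 0.333333 = 0.177965 / 0.333333 = 0.534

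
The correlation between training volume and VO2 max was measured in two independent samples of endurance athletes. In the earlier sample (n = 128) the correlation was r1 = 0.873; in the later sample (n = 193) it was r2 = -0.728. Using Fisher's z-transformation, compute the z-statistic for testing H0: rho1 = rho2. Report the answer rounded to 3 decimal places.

z1 = atanh(0.873) = 1.345555,  z2 = atanh(-0.728) = -0.924459
SE = √(1/(n1−3) + 1/(n2−3)) = √(1/125 + 1/190) = √(0.0080000 + 0.0052632) = √0.0132632 = 0.115166
z = (z1 − z2)/SE = (1.345555 − (-0.924459)) / 0.115166 = 2.270014 / 0.115166 = 19.711

19.711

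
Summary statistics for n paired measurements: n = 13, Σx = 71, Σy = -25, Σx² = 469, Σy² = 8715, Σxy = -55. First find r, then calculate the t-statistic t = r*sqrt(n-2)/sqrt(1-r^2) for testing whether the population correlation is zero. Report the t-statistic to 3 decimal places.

Numerator: nΣxy − (Σx)(Σy) = 13·(-55) − (71)(-25) = 1060
Denominator: √[(nΣx²−(Σx)²)(nΣy²−(Σy)²)]
  nΣx²−(Σx)² = 13·469 − 5041 = 1056;  nΣy²−(Σy)² = 13·8715 − 625 = 112670
  √(1056·112670) = √118979520 = 10907.7734
r = 1060 / 10907.7734 = 0.0972
t = r·√(n−2)/√(1−r²) = 0.0972·√11 / √(1−0.009448) = 0.322376 / 0.995265 = 0.324

0.324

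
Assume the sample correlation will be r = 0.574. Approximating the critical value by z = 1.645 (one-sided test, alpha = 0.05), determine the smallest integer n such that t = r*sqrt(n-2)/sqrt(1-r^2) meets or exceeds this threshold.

Need r·√(n−2)/√(1−r²) ≥ 1.645
√(n−2) ≥ 1.645·√(1−0.329476) / 0.574 = 1.645·0.818855 / 0.574 = 2.3467
n−2 ≥ 5.5070  ⇒  n ≥ 7.5070
Smallest integer n = 8

8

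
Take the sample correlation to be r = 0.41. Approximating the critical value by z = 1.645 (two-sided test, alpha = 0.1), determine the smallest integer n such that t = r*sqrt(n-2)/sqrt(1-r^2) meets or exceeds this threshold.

r√(n−2)/√(1−r²) ≥ 1.645  ⇔  n−2 ≥ (1.645)²·(1−r²)/r²
(1−r²)/r² = (1−0.1681)/0.1681 = 4.9488
n ≥ 2 + 2.706025·4.9488 = 2 + 13.3916 = 15.3916
⌈15.3916⌉ = 16

16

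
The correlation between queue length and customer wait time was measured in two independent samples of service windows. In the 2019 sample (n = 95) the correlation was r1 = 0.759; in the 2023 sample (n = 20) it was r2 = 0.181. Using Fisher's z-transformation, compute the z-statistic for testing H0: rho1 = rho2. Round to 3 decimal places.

3.071

Fisher z-transforms: z1 = atanh(0.759) = 0.993852, z2 = atanh(0.181) = 0.183016; difference d = 0.810836
Var(d) = 1/92 + 1/17 = 0.0108696 + 0.0588235 = 0.0696931
z = d/√Var(d) = 0.810836 / √0.0696931 = 0.810836 / 0.263995 = 3.071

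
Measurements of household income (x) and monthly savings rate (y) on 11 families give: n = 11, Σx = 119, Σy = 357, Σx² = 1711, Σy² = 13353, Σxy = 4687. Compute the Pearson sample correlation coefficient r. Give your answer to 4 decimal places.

Numerator: nΣxy − (Σx)(Σy) = 11·4687 − (119)(357) = 9074
Denominator: √[(nΣx²−(Σx)²)(nΣy²−(Σy)²)]
  nΣx²−(Σx)² = 11·1711 − 14161 = 4660;  nΣy²−(Σy)² = 11·13353 − 127449 = 19434
  √(4660·19434) = √90562440 = 9516.4300
r = 9074 / 9516.4300 = 0.9535

0.9535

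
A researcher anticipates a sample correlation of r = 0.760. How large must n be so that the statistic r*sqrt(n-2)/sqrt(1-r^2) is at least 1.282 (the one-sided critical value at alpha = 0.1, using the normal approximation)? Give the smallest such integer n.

Need r·√(n−2)/√(1−r²) ≥ 1.282
√(n−2) ≥ 1.282·√(1−0.577600) / 0.760 = 1.282·0.649923 / 0.760 = 1.0963
n−2 ≥ 1.2019  ⇒  n ≥ 3.2019
Smallest integer n = 4

4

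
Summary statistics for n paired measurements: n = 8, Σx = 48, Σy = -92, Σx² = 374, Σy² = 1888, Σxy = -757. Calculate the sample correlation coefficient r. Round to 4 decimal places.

Numerator: nΣxy − (Σx)(Σy) = 8·(-757) − (48)(-92) = -1640
Denominator: √[(nΣx²−(Σx)²)(nΣy²−(Σy)²)]
  nΣx²−(Σx)² = 8·374 − 2304 = 688;  nΣy²−(Σy)² = 8·1888 − 8464 = 6640
  √(688·6640) = √4568320 = 2137.3629
r = -1640 / 2137.3629 = -0.7673

-0.7673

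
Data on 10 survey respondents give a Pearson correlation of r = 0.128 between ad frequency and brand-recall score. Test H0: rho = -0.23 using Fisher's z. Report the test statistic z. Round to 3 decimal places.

Fisher z: atanh(0.128) = 0.128706, atanh(-0.23) = -0.234189
z = (z_r − z_0)·√(n−3) = (0.128706 − (-0.234189))·√7 = 0.362895 · 2.645751 = 0.960

0.960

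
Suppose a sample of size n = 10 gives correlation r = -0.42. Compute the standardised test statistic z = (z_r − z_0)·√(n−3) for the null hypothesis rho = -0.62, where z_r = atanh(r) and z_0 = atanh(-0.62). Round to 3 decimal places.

0.734

Fisher z: atanh(-0.42) = -0.447692, atanh(-0.62) = -0.725005
z = (z_r − z_0)·√(n−3) = (-0.447692 − (-0.725005))·√7 = 0.277313 · 2.645751 = 0.734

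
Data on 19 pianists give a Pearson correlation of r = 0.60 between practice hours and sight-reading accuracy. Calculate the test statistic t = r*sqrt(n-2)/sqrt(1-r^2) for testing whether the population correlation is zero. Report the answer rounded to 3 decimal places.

3.092

t = r·√(n−2) / √(1−r²) with r = 0.60, n = 19
  = 0.60·√17 / √(1 − 0.3600)
  = 0.60·4.123106 / 0.800000
  = 2.473864 / 0.800000 = 3.092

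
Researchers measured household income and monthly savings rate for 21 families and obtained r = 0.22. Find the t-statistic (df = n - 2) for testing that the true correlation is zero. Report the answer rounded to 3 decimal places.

t = r·√(n−2) / √(1−r²) with r = 0.22, n = 21
  = 0.22·√19 / √(1 − 0.0484)
  = 0.22·4.358899 / 0.975500
  = 0.958958 / 0.975500 = 0.983

0.983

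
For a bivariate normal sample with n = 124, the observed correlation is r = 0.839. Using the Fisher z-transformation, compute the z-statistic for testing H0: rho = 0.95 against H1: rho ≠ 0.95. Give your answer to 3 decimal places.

z_r = atanh(0.839) = 1.217786,  z_0 = atanh(0.95) = 1.831781
SE = 1/√(n−3) = 1/√121 = 0.090909
z = (z_r − z_0)/SE = (1.217786 − 1.831781) / 0.090909 = -0.613995 / 0.090909 = -6.754

-6.754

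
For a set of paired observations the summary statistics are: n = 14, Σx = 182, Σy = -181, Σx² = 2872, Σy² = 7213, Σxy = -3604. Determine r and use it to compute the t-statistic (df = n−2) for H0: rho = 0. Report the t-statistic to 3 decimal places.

-4.566

Numerator: nΣxy − (Σx)(Σy) = 14·(-3604) − (182)(-181) = -17514
Denominator: √[(nΣx²−(Σx)²)(nΣy²−(Σy)²)]
  nΣx²−(Σx)² = 14·2872 − 33124 = 7084;  nΣy²−(Σy)² = 14·7213 − 32761 = 68221
  √(7084·68221) = √483277564 = 21983.5749
r = -17514 / 21983.5749 = -0.7967
t = r·√(n−2)/√(1−r²) = -0.7967·√12 / √(1−0.634731) = -2.759850 / 0.604375 = -4.566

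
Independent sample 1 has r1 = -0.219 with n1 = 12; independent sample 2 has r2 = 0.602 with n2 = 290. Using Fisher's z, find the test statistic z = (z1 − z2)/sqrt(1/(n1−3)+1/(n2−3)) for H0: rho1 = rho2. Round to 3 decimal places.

-2.714

z1 = atanh(-0.219) = -0.222605,  z2 = atanh(0.602) = 0.696278
SE = √(1/(n1−3) + 1/(n2−3)) = √(1/9 + 1/287) = √(0.1111111 + 0.0034843) = √0.1145954 = 0.338519
z = (z1 − z2)/SE = (-0.222605 − 0.696278) / 0.338519 = -0.918883 / 0.338519 = -2.714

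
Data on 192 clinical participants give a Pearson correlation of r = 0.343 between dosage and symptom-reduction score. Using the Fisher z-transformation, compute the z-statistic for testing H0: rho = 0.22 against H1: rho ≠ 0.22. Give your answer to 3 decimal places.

Fisher z: atanh(0.343) = 0.357489, atanh(0.22) = 0.223656
z = (z_r − z_0)·√(n−3) = (0.357489 − 0.223656)·√189 = 0.133833 · 13.747727 = 1.840

1.840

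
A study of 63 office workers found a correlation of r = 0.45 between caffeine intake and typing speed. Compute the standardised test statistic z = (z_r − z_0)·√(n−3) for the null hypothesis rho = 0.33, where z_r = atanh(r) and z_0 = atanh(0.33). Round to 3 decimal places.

1.099

Fisher z: atanh(0.45) = 0.484700, atanh(0.33) = 0.342828
z = (z_r − z_0)·√(n−3) = (0.484700 − 0.342828)·√60 = 0.141872 · 7.745967 = 1.099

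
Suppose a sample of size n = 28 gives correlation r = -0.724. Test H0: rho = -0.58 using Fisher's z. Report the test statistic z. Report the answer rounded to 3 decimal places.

-1.268

z_r = atanh(-0.724) = -0.916001,  z_0 = atanh(-0.58) = -0.662463
SE = 1/√(n−3) = 1/√25 = 0.200000
z = (z_r − z_0)/SE = (-0.916001 − (-0.662463)) / 0.200000 = -0.253538 / 0.200000 = -1.268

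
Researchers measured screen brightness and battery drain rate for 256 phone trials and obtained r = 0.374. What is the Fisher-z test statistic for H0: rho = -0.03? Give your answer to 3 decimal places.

Fisher z: atanh(0.374) = 0.393066, atanh(-0.03) = -0.030009
z = (z_r − z_0)·√(n−3) = (0.393066 − (-0.030009))·√253 = 0.423075 · 15.905974 = 6.729

6.729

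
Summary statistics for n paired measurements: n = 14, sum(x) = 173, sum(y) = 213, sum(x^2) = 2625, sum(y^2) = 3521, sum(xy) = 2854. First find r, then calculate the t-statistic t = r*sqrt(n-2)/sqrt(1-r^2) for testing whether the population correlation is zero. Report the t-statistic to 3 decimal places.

2.601

S_xy = nΣxy − ΣxΣy = 14·2854 − 173·213 = 39956 − 36849 = 3107
S_xx = nΣx² − (Σx)² = 14·2625 − 173² = 36750 − 29929 = 6821
S_yy = nΣy² − (Σy)² = 14·3521 − 213² = 49294 − 45369 = 3925
r = S_xy / √(S_xx·S_yy) = 3107 / √(6821·3925) = 3107 / √26772425 = 3107 / 5174.2077 = 0.6005
t = r·√(n−2)/√(1−r²) = 0.6005·√12 / √(1−0.360600) = 2.080193 / 0.799625 = 2.601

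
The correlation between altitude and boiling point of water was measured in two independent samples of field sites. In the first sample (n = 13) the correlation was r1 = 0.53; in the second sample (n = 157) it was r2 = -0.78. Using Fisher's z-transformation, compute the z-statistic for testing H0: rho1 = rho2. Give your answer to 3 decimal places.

5.012

z1 = atanh(0.53) = 0.590145,  z2 = atanh(-0.78) = -1.045371
SE = √(1/(n1−3) + 1/(n2−3)) = √(1/10 + 1/154) = √(0.1000000 + 0.0064935) = √0.1064935 = 0.326333
z = (z1 − z2)/SE = (0.590145 − (-1.045371)) / 0.326333 = 1.635516 / 0.326333 = 5.012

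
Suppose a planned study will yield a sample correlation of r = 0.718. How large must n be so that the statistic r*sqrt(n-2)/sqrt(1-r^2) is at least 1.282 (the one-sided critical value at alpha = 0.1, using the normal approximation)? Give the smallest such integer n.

4

Need r·√(n−2)/√(1−r²) ≥ 1.282
√(n−2) ≥ 1.282·√(1−0.515524) / 0.718 = 1.282·0.696043 / 0.718 = 1.2428
n−2 ≥ 1.5446  ⇒  n ≥ 3.5446
Smallest integer n = 4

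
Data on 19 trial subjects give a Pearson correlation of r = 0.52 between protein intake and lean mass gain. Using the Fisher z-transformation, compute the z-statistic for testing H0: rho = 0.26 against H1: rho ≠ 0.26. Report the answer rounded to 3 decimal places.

Fisher z: atanh(0.52) = 0.576340, atanh(0.26) = 0.266108
z = (z_r − z_0)·√(n−3) = (0.576340 − 0.266108)·√16 = 0.310232 · 4.000000 = 1.241

1.241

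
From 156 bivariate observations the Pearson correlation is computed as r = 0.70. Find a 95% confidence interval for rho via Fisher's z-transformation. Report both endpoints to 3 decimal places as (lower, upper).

Fisher z: z_r = atanh(r) = ½·ln((1+0.70)/(1−0.70)) = 0.867301
SE(z) = 1/√(n−3) = 1/√153 = 0.080845
95% ⇒ z* = 1.960; margin = 1.960·0.080845 = 0.158456
CI on z-scale: (0.708845, 1.025757)
Back-transform: tanh(0.708845) = 0.609952, tanh(1.025757) = 0.772201

(0.610, 0.772)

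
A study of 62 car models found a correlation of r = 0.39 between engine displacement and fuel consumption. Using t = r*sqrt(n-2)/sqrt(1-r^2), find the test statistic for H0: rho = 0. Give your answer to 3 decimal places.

t = r·√(n−2) / √(1−r²) with r = 0.39, n = 62
  = 0.39·√60 / √(1 − 0.1521)
  = 0.39·7.745967 / 0.920815
  = 3.020927 / 0.920815 = 3.281

3.281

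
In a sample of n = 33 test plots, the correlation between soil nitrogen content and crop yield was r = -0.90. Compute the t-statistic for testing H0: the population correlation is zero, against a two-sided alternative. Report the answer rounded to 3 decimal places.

1 − r² = 1 − 0.8100 = 0.1900;  √(1−r²) = 0.435890
√(n−2) = √31 = 5.567764
t = r·√(n−2)/√(1−r²) = -0.90 · 5.567764 / 0.435890 = -11.496

-11.496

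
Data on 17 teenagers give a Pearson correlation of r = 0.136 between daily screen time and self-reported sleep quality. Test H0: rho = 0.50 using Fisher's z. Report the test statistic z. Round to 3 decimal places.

z_r = atanh(0.136) = 0.136848,  z_0 = atanh(0.50) = 0.549306
SE = 1/√(n−3) = 1/√14 = 0.267261
z = (z_r − z_0)/SE = (0.136848 − 0.549306) / 0.267261 = -0.412458 / 0.267261 = -1.543

-1.543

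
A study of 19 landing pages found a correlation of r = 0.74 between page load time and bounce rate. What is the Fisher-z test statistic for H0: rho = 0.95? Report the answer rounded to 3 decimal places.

z_r = atanh(0.74) = 0.950479,  z_0 = atanh(0.95) = 1.831781
SE = 1/√(n−3) = 1/√16 = 0.250000
z = (z_r − z_0)/SE = (0.950479 − 1.831781) / 0.250000 = -0.881302 / 0.250000 = -3.525

-3.525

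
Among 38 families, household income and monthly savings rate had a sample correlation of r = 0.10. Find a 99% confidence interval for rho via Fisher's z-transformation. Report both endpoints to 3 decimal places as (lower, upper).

z_r = atanh(0.10) = 0.100335;  SE = 1/√(n−3) = 1/√35 = 0.169031
z-limits: 0.100335 ± 2.576·0.169031 = 0.100335 ± 0.435424 = [-0.335089, 0.535759]
ρ-limits: (tanh -0.335089, tanh 0.535759) = (-0.323, 0.490)

(-0.323, 0.490)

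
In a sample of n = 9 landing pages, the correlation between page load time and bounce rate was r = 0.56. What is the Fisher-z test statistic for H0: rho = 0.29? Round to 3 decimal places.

z_r = atanh(0.56) = 0.632833,  z_0 = atanh(0.29) = 0.298566
SE = 1/√(n−3) = 1/√6 = 0.408248
z = (z_r − z_0)/SE = (0.632833 − 0.298566) / 0.408248 = 0.334267 / 0.408248 = 0.819

0.819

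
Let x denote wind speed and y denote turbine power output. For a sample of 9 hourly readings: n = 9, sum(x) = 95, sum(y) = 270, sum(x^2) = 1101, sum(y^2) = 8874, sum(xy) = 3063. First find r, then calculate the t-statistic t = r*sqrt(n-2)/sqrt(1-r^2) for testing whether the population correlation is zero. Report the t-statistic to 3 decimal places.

Numerator: nΣxy − (Σx)(Σy) = 9·3063 − (95)(270) = 1917
Denominator: √[(nΣx²−(Σx)²)(nΣy²−(Σy)²)]
  nΣx²−(Σx)² = 9·1101 − 9025 = 884;  nΣy²−(Σy)² = 9·8874 − 72900 = 6966
  √(884·6966) = √6157944 = 2481.5205
r = 1917 / 2481.5205 = 0.7725
t = r·√(n−2)/√(1−r²) = 0.7725·√7 / √(1−0.596756) = 2.043843 / 0.635015 = 3.219

3.219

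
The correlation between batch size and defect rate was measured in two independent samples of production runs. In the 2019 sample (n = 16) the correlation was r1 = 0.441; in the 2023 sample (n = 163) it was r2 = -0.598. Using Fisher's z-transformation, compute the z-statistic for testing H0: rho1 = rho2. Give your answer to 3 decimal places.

4.034

z1 = atanh(0.441) = 0.473472,  z2 = atanh(-0.598) = -0.690028
SE = √(1/(n1−3) + 1/(n2−3)) = √(1/13 + 1/160) = √(0.0769231 + 0.0062500) = √0.0831731 = 0.288397
z = (z1 − z2)/SE = (0.473472 − (-0.690028)) / 0.288397 = 1.163500 / 0.288397 = 4.034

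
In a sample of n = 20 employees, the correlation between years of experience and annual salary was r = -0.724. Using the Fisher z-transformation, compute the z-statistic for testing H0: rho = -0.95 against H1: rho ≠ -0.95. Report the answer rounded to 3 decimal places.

3.776

z_r = atanh(-0.724) = -0.916001,  z_0 = atanh(-0.95) = -1.831781
SE = 1/√(n−3) = 1/√17 = 0.242536
z = (z_r − z_0)/SE = (-0.916001 − (-1.831781)) / 0.242536 = 0.915780 / 0.242536 = 3.776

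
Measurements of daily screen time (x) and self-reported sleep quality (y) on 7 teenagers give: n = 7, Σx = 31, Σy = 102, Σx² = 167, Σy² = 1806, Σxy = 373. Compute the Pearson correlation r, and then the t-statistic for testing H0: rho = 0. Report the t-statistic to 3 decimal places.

Numerator: nΣxy − (Σx)(Σy) = 7·373 − (31)(102) = -551
Denominator: √[(nΣx²−(Σx)²)(nΣy²−(Σy)²)]
  nΣx²−(Σx)² = 7·167 − 961 = 208;  nΣy²−(Σy)² = 7·1806 − 10404 = 2238
  √(208·2238) = √465504 = 682.2785
r = -551 / 682.2785 = -0.8076
t = r·√(n−2)/√(1−r²) = -0.8076·√5 / √(1−0.652218) = -1.805848 / 0.589730 = -3.062

-3.062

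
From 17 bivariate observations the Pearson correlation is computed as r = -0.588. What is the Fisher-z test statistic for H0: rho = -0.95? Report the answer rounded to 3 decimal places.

4.330

z_r = atanh(-0.588) = -0.674604,  z_0 = atanh(-0.95) = -1.831781
SE = 1/√(n−3) = 1/√14 = 0.267261
z = (z_r − z_0)/SE = (-0.674604 − (-1.831781)) / 0.267261 = 1.157177 / 0.267261 = 4.330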